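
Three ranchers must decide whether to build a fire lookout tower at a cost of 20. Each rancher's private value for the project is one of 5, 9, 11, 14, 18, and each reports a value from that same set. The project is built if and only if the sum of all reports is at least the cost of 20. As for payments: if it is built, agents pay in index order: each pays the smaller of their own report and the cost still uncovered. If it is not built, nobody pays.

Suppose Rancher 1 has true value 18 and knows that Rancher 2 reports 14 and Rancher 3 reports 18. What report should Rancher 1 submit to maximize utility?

Report 5: project built, pays 5, utility 18 - 5 = 13.
Report 9: project built, pays 9, utility 18 - 9 = 9.
Report 11: project built, pays 11, utility 18 - 11 = 7.
Report 14: project built, pays 14, utility 18 - 14 = 4.
Report 18: project built, pays 18, utility 18 - 18 = 0.
The best choice is 5 with utility 13.

5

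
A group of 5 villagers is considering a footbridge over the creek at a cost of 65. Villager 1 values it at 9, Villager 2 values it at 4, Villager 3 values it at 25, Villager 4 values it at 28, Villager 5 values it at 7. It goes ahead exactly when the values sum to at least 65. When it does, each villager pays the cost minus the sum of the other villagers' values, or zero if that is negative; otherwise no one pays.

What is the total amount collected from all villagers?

Total value 73 ≥ cost 65, so it is built.
Villager 1: others sum to 64; max(0, 65 - 64) = 1.
Villager 2: others sum to 69; max(0, 65 - 69) = 0.
Villager 3: others sum to 48; max(0, 65 - 48) = 17.
Villager 4: others sum to 45; max(0, 65 - 45) = 20.
Villager 5: others sum to 66; max(0, 65 - 66) = 0.
Total collected = 1 + 0 + 17 + 20 + 0 = 38.

38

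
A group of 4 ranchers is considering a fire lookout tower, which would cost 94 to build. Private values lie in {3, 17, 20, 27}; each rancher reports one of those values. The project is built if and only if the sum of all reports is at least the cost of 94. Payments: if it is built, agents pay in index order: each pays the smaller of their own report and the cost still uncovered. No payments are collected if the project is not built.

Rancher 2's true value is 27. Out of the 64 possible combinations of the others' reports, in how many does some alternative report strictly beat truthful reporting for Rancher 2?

4

Others report (20, 27, 27): truth gives 0; report 20 gives 7 > 0. Violating.
Others report (27, 20, 27): truth gives 0; report 20 gives 7 > 0. Violating.
Others report (27, 27, 20): truth gives 0; report 20 gives 7 > 0. Violating.
Others report (27, 27, 27): truth gives 0; report 17 gives 10 > 0. Violating.
Others report (3, 3, 3): truth gives 0; no alternative beats it.
Others report (3, 3, 17): truth gives 0; no alternative beats it.
(Checking all 64 profiles: 4 have a profitable deviation, 60 do not.)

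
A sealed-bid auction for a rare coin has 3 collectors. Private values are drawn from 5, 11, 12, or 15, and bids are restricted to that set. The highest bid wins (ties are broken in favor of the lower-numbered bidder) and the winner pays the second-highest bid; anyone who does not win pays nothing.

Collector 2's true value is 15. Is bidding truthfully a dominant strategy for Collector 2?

Yes

Check each profile of the others' bids and compare truth against every alternative bid.
Others bid (12, 5): truth gives 3, best alternative gives 0.
Others bid (12, 11): truth gives 3, best alternative gives 0.
Others bid (12, 12): truth gives 3, best alternative gives 0.
Others bid (5, 5): truth gives 10, best alternative gives 10.
Others bid (5, 11): truth gives 4, best alternative gives 4.
Others bid (11, 5): truth gives 4, best alternative gives 4.
(Remaining 10 profiles checked similarly; truth is weakly best in each.)
In every case the truthful bid is at least as good as any alternative, so it is a dominant strategy.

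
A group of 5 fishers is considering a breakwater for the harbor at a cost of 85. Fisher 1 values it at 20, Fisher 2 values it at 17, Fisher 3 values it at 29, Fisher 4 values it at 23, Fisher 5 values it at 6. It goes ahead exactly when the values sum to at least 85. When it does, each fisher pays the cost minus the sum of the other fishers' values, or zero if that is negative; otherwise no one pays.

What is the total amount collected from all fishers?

49

Total value 95 ≥ cost 85, so it is built.
Fisher 1: others sum to 75; max(0, 85 - 75) = 10.
Fisher 2: others sum to 78; max(0, 85 - 78) = 7.
Fisher 3: others sum to 66; max(0, 85 - 66) = 19.
Fisher 4: others sum to 72; max(0, 85 - 72) = 13.
Fisher 5: others sum to 89; max(0, 85 - 89) = 0.
Total collected = 10 + 7 + 19 + 13 + 0 = 49.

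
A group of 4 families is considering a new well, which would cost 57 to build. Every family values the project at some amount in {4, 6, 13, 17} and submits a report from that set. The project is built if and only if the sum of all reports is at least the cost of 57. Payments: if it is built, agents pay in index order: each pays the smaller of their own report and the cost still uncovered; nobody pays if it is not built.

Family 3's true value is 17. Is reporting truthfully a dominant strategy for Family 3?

Consider the case where Family 1 reports 13, Family 2 reports 17 and Family 4 reports 17.
Truthful report 17: project built, pays 17, utility 17 - 17 = 0.
Report 13 instead: project built, pays 13, utility 17 - 13 = 4.
Since 4 > 0, reporting 13 is strictly better here, so truthful reporting is not dominant.

No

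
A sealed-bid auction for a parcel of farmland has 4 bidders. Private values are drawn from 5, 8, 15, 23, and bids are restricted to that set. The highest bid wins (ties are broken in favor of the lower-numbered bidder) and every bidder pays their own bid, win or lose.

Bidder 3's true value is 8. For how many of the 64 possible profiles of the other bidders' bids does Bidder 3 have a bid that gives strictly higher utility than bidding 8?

Others bid (5, 5, 15): truth gives -8; bid 5 gives -5 > -8. Violating.
Others bid (5, 5, 23): truth gives -8; bid 5 gives -5 > -8. Violating.
Others bid (5, 8, 5): truth gives -8; bid 5 gives -5 > -8. Violating.
Others bid (5, 8, 8): truth gives -8; bid 5 gives -5 > -8. Violating.
Others bid (5, 5, 5): truth gives 0; no alternative beats it.
Others bid (5, 5, 8): truth gives 0; no alternative beats it.
(Checking all 64 profiles: 62 have a profitable deviation, 2 do not.)

62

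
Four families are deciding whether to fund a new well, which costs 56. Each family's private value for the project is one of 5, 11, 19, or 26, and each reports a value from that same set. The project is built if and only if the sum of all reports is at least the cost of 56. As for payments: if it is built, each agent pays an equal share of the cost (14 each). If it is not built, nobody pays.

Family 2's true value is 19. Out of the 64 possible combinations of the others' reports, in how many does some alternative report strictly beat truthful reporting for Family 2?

Others report (5, 5, 26): truth gives 0; report 26 gives 5 > 0. Violating.
Others report (5, 11, 19): truth gives 0; report 26 gives 5 > 0. Violating.
Others report (5, 19, 11): truth gives 0; report 26 gives 5 > 0. Violating.
Others report (5, 26, 5): truth gives 0; report 26 gives 5 > 0. Violating.
Others report (5, 5, 5): truth gives 0; no alternative beats it.
Others report (5, 5, 11): truth gives 0; no alternative beats it.
(Checking all 64 profiles: 10 have a profitable deviation, 54 do not.)

10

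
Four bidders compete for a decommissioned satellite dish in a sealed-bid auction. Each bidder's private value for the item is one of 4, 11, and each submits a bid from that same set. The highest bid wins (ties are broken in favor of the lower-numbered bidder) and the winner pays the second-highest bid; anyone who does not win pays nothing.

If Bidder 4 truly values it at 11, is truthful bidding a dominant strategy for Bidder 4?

Check each profile of the others' bids and compare truth against every alternative bid.
Others bid (4, 4, 4): truth gives 7, best alternative gives 0.
Others bid (4, 4, 11): truth gives 0, best alternative gives 0.
Others bid (4, 11, 4): truth gives 0, best alternative gives 0.
Others bid (4, 11, 11): truth gives 0, best alternative gives 0.
Others bid (11, 4, 4): truth gives 0, best alternative gives 0.
Others bid (11, 4, 11): truth gives 0, best alternative gives 0.
(Remaining 2 profiles checked similarly; truth is weakly best in each.)
In every case the truthful bid is at least as good as any alternative, so it is a dominant strategy.

Yes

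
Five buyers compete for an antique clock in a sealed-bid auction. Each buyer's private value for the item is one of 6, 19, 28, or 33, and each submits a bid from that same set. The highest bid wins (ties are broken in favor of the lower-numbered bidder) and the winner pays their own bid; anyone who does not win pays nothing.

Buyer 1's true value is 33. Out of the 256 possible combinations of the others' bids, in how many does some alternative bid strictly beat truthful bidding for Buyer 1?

81

Others bid (6, 6, 6, 6): truth gives 0; bid 6 gives 27 > 0. Violating.
Others bid (6, 6, 6, 19): truth gives 0; bid 19 gives 14 > 0. Violating.
Others bid (6, 6, 6, 28): truth gives 0; bid 28 gives 5 > 0. Violating.
Others bid (6, 6, 19, 6): truth gives 0; bid 19 gives 14 > 0. Violating.
Others bid (6, 6, 6, 33): truth gives 0; no alternative beats it.
Others bid (6, 6, 19, 33): truth gives 0; no alternative beats it.
(Checking all 256 profiles: 81 have a profitable deviation, 175 do not.)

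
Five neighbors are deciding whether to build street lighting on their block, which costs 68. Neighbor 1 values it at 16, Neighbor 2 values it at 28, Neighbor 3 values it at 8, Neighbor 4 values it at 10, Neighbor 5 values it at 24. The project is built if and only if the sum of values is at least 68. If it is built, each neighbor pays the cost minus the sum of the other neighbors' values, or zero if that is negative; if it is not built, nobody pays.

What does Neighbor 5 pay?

6

Total value 86 ≥ cost 68, so the project is built.
The other neighbors' values sum to 62.
Cost minus that sum is 68 - 62 = 6.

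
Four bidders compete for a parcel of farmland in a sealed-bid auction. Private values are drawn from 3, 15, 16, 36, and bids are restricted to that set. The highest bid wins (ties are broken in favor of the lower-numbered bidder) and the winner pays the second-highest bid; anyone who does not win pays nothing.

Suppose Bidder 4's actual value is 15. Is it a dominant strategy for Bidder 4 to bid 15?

Check each profile of the others' bids and compare truth against every alternative bid.
Others bid (3, 3, 3): truth gives 12, best alternative gives 12.
Others bid (3, 3, 15): truth gives 0, best alternative gives 0.
Others bid (3, 3, 16): truth gives 0, best alternative gives 0.
Others bid (3, 3, 36): truth gives 0, best alternative gives 0.
Others bid (3, 15, 3): truth gives 0, best alternative gives 0.
Others bid (3, 15, 15): truth gives 0, best alternative gives 0.
(Remaining 58 profiles checked similarly; truth is weakly best in each.)
In every case the truthful bid is at least as good as any alternative, so it is a dominant strategy.

Yes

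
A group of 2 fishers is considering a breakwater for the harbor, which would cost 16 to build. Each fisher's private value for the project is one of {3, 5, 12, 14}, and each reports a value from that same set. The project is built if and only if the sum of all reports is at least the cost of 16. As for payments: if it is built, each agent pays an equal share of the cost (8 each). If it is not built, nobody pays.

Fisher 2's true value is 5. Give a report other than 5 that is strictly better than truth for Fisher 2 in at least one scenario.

Suppose Fisher 1 reports 12.
Report 5: project built, pays 8, utility 5 - 8 = -3.
Report 3: project not built, utility 0.
So reporting 3 beats truth here (0 > -3).

3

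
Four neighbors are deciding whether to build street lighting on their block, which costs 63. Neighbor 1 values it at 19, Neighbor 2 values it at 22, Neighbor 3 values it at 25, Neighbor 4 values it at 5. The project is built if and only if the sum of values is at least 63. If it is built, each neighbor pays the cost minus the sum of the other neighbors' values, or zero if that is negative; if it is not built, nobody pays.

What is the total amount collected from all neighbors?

Total value 71 ≥ cost 63, so it is built.
Neighbor 1: others sum to 52; max(0, 63 - 52) = 11.
Neighbor 2: others sum to 49; max(0, 63 - 49) = 14.
Neighbor 3: others sum to 46; max(0, 63 - 46) = 17.
Neighbor 4: others sum to 66; max(0, 63 - 66) = 0.
Total collected = 11 + 14 + 17 + 0 = 42.

42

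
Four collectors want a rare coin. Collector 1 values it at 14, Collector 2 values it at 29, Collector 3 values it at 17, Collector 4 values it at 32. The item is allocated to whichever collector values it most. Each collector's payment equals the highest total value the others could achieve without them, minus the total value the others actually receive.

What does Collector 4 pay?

Collector 4 has the highest value and receives the item.
Without Collector 4, the item would go to the next-highest value, 29, so the others could achieve 29.
With Collector 4 present and winning, the others receive nothing, so their total is 0.
Payment = 29 - 0 = 29.

29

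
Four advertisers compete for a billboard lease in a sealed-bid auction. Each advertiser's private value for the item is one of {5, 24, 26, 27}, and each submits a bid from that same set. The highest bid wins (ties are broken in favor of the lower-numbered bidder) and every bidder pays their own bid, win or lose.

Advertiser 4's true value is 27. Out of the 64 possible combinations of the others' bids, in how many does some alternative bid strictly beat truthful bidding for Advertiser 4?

45

Others bid (5, 5, 5): truth gives 0; bid 24 gives 3 > 0. Violating.
Others bid (5, 5, 24): truth gives 0; bid 26 gives 1 > 0. Violating.
Others bid (5, 5, 27): truth gives -27; bid 5 gives -5 > -27. Violating.
Others bid (5, 24, 5): truth gives 0; bid 26 gives 1 > 0. Violating.
Others bid (5, 5, 26): truth gives 0; no alternative beats it.
Others bid (5, 24, 26): truth gives 0; no alternative beats it.
(Checking all 64 profiles: 45 have a profitable deviation, 19 do not.)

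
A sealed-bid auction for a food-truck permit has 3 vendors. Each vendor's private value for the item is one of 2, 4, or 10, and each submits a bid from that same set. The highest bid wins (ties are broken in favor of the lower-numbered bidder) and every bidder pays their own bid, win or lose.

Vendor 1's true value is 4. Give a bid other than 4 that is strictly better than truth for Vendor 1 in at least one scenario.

2

Suppose Vendor 2 bids 2 and Vendor 3 bids 2.
Bid 4: wins, pays 4, utility 4 - 4 = 0.
Bid 2: wins, pays 2, utility 4 - 2 = 2.
So bidding 2 beats truth here (2 > 0).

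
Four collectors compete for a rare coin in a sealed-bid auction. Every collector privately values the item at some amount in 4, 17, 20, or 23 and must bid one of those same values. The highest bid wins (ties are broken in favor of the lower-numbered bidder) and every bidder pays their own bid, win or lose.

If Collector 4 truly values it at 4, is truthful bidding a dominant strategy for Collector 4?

Check each profile of the others' bids and compare truth against every alternative bid.
Others bid (4, 4, 20): truth gives -4, best alternative gives -17.
Others bid (4, 4, 23): truth gives -4, best alternative gives -17.
Others bid (4, 17, 20): truth gives -4, best alternative gives -17.
Others bid (4, 17, 23): truth gives -4, best alternative gives -17.
Others bid (4, 20, 4): truth gives -4, best alternative gives -17.
Others bid (4, 20, 17): truth gives -4, best alternative gives -17.
(Remaining 58 profiles checked similarly; truth is weakly best in each.)
In every case the truthful bid is at least as good as any alternative, so it is a dominant strategy.

Yes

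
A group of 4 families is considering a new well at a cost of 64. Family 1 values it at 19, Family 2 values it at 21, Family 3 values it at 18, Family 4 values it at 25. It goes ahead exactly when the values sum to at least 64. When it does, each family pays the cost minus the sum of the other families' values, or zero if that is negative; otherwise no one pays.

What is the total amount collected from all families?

8

Total value 83 ≥ cost 64, so it is built.
Family 1: others sum to 64; max(0, 64 - 64) = 0.
Family 2: others sum to 62; max(0, 64 - 62) = 2.
Family 3: others sum to 65; max(0, 64 - 65) = 0.
Family 4: others sum to 58; max(0, 64 - 58) = 6.
Total collected = 0 + 2 + 0 + 6 = 8.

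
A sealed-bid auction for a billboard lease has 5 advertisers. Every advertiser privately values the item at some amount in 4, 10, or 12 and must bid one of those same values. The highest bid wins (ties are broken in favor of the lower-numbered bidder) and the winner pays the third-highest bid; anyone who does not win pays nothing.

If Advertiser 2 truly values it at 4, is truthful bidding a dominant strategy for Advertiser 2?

Yes

Check each profile of the others' bids and compare truth against every alternative bid.
Others bid (4, 4, 10, 10): truth gives 0, best alternative gives -6.
Others bid (4, 10, 4, 10): truth gives 0, best alternative gives -6.
Others bid (4, 10, 10, 4): truth gives 0, best alternative gives -6.
Others bid (4, 10, 10, 10): truth gives 0, best alternative gives -6.
Others bid (4, 4, 4, 4): truth gives 0, best alternative gives 0.
Others bid (4, 4, 4, 10): truth gives 0, best alternative gives 0.
(Remaining 75 profiles checked similarly; truth is weakly best in each.)
In every case the truthful bid is at least as good as any alternative, so it is a dominant strategy.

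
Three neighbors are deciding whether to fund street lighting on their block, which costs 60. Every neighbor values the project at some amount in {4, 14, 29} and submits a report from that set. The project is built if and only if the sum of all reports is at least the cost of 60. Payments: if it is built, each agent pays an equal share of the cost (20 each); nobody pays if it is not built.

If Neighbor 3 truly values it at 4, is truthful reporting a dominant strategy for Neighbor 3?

Yes

Check each profile of the others' reports and compare truth against every alternative report.
Others report (29, 29): truth gives -16, best alternative gives -16.
Others report (4, 4): truth gives 0, best alternative gives 0.
Others report (4, 14): truth gives 0, best alternative gives 0.
Others report (4, 29): truth gives 0, best alternative gives 0.
Others report (14, 4): truth gives 0, best alternative gives 0.
Others report (14, 14): truth gives 0, best alternative gives 0.
(Remaining 3 profiles checked similarly; truth is weakly best in each.)
In every case the truthful report is at least as good as any alternative, so it is a dominant strategy.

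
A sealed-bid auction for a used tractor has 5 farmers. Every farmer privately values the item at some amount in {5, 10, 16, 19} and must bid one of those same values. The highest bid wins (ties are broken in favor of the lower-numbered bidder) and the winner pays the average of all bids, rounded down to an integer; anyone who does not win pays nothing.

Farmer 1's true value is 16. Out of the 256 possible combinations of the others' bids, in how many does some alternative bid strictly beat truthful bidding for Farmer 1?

144

Others bid (5, 5, 5, 5): truth gives 9; bid 5 gives 11 > 9. Violating.
Others bid (5, 5, 5, 10): truth gives 8; bid 10 gives 9 > 8. Violating.
Others bid (5, 5, 5, 19): truth gives 0; bid 19 gives 6 > 0. Violating.
Others bid (5, 5, 10, 5): truth gives 8; bid 10 gives 9 > 8. Violating.
Others bid (5, 5, 5, 16): truth gives 7; no alternative beats it.
Others bid (5, 5, 10, 16): truth gives 6; no alternative beats it.
(Checking all 256 profiles: 144 have a profitable deviation, 112 do not.)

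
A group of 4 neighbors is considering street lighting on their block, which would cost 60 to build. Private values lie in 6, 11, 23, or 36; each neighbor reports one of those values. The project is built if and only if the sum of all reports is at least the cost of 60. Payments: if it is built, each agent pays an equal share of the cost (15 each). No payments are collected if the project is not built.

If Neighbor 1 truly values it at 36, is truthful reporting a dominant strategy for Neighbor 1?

Yes

Check each profile of the others' reports and compare truth against every alternative report.
Others report (6, 6, 23): truth gives 21, best alternative gives 0.
Others report (6, 11, 11): truth gives 21, best alternative gives 0.
Others report (6, 23, 6): truth gives 21, best alternative gives 0.
Others report (11, 6, 11): truth gives 21, best alternative gives 0.
Others report (11, 11, 6): truth gives 21, best alternative gives 0.
Others report (11, 11, 11): truth gives 21, best alternative gives 0.
(Remaining 58 profiles checked similarly; truth is weakly best in each.)
In every case the truthful report is at least as good as any alternative, so it is a dominant strategy.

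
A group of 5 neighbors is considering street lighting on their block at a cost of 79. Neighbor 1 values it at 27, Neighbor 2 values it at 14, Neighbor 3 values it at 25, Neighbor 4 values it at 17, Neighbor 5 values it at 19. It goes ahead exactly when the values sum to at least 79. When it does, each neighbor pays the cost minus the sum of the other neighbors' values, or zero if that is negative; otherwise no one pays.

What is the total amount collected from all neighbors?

6

Total value 102 ≥ cost 79, so it is built.
Neighbor 1: others sum to 75; max(0, 79 - 75) = 4.
Neighbor 2: others sum to 88; max(0, 79 - 88) = 0.
Neighbor 3: others sum to 77; max(0, 79 - 77) = 2.
Neighbor 4: others sum to 85; max(0, 79 - 85) = 0.
Neighbor 5: others sum to 83; max(0, 79 - 83) = 0.
Total collected = 4 + 0 + 2 + 0 + 0 = 6.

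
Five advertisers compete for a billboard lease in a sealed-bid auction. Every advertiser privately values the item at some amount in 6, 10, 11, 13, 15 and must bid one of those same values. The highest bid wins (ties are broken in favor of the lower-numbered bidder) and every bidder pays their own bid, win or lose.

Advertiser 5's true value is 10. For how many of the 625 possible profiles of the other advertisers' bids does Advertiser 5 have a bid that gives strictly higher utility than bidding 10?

624

Others bid (6, 6, 6, 10): truth gives -10; bid 11 gives -1 > -10. Violating.
Others bid (6, 6, 6, 11): truth gives -10; bid 13 gives -3 > -10. Violating.
Others bid (6, 6, 6, 13): truth gives -10; bid 15 gives -5 > -10. Violating.
Others bid (6, 6, 6, 15): truth gives -10; bid 6 gives -6 > -10. Violating.
Others bid (6, 6, 6, 6): truth gives 0; no alternative beats it.
(Checking all 625 profiles: 624 have a profitable deviation, 1 does not.)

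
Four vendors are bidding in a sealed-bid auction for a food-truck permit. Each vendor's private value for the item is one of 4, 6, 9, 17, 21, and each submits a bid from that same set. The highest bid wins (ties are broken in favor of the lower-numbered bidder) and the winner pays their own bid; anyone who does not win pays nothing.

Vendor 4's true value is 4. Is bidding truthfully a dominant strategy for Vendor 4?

Yes

Check each profile of the others' bids and compare truth against every alternative bid.
Others bid (4, 4, 4): truth gives 0, best alternative gives -2.
Others bid (4, 4, 6): truth gives 0, best alternative gives 0.
Others bid (4, 4, 9): truth gives 0, best alternative gives 0.
Others bid (4, 4, 17): truth gives 0, best alternative gives 0.
Others bid (4, 4, 21): truth gives 0, best alternative gives 0.
Others bid (4, 6, 4): truth gives 0, best alternative gives 0.
(Remaining 119 profiles checked similarly; truth is weakly best in each.)
In every case the truthful bid is at least as good as any alternative, so it is a dominant strategy.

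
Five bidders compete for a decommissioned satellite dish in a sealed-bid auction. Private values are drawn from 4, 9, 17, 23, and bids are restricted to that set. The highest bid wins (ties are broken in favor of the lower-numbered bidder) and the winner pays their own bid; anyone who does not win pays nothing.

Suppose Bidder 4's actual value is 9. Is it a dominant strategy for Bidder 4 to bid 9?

Check each profile of the others' bids and compare truth against every alternative bid.
Others bid (4, 4, 4, 4): truth gives 0, best alternative gives 0.
Others bid (4, 4, 4, 9): truth gives 0, best alternative gives 0.
Others bid (4, 4, 4, 17): truth gives 0, best alternative gives 0.
Others bid (4, 4, 4, 23): truth gives 0, best alternative gives 0.
Others bid (4, 4, 9, 4): truth gives 0, best alternative gives 0.
Others bid (4, 4, 9, 9): truth gives 0, best alternative gives 0.
(Remaining 250 profiles checked similarly; truth is weakly best in each.)
In every case the truthful bid is at least as good as any alternative, so it is a dominant strategy.

Yes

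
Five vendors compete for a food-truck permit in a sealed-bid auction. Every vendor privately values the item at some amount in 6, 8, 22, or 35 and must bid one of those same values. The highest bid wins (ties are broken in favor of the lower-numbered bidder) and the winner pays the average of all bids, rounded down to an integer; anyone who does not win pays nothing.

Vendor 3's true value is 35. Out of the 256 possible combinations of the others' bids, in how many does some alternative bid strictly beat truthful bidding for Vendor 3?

Others bid (6, 6, 6, 6): truth gives 24; bid 8 gives 29 > 24. Violating.
Others bid (6, 6, 6, 8): truth gives 23; bid 8 gives 29 > 23. Violating.
Others bid (6, 6, 6, 22): truth gives 20; bid 22 gives 23 > 20. Violating.
Others bid (6, 6, 8, 6): truth gives 23; bid 8 gives 29 > 23. Violating.
Others bid (6, 6, 6, 35): truth gives 18; no alternative beats it.
Others bid (6, 6, 8, 35): truth gives 17; no alternative beats it.
(Checking all 256 profiles: 36 have a profitable deviation, 220 do not.)

36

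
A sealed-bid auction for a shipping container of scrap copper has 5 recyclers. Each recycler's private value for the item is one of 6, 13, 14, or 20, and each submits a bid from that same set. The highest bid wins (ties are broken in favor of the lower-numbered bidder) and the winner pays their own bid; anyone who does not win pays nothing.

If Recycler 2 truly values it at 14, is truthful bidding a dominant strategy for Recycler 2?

Consider the case where Recycler 1 bids 6, Recycler 3 bids 6, Recycler 4 bids 6 and Recycler 5 bids 6.
Truthful bid 14: wins, pays 14, utility 14 - 14 = 0.
Bid 13 instead: wins, pays 13, utility 14 - 13 = 1.
Since 1 > 0, bidding 13 is strictly better here, so truthful bidding is not dominant.

No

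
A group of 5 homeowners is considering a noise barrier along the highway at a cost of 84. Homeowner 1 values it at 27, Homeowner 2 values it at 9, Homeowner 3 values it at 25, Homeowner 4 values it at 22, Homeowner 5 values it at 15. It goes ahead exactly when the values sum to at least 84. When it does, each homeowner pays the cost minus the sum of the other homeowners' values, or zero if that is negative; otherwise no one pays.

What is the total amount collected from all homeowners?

Total value 98 ≥ cost 84, so it is built.
Homeowner 1: others sum to 71; max(0, 84 - 71) = 13.
Homeowner 2: others sum to 89; max(0, 84 - 89) = 0.
Homeowner 3: others sum to 73; max(0, 84 - 73) = 11.
Homeowner 4: others sum to 76; max(0, 84 - 76) = 8.
Homeowner 5: others sum to 83; max(0, 84 - 83) = 1.
Total collected = 13 + 0 + 11 + 8 + 1 = 33.

33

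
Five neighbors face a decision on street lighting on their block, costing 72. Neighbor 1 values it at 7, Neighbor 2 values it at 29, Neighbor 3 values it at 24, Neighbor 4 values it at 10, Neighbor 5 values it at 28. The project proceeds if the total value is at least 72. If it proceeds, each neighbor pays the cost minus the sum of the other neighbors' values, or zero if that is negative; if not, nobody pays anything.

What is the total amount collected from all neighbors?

Total value 98 ≥ cost 72, so it is built.
Neighbor 1: others sum to 91; max(0, 72 - 91) = 0.
Neighbor 2: others sum to 69; max(0, 72 - 69) = 3.
Neighbor 3: others sum to 74; max(0, 72 - 74) = 0.
Neighbor 4: others sum to 88; max(0, 72 - 88) = 0.
Neighbor 5: others sum to 70; max(0, 72 - 70) = 2.
Total collected = 0 + 3 + 0 + 0 + 2 = 5.

5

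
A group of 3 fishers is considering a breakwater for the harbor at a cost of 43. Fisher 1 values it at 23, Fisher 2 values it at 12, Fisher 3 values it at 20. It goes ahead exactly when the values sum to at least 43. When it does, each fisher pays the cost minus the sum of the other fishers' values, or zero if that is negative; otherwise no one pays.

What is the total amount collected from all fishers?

19

Total value 55 ≥ cost 43, so it is built.
Fisher 1: others sum to 32; max(0, 43 - 32) = 11.
Fisher 2: others sum to 43; max(0, 43 - 43) = 0.
Fisher 3: others sum to 35; max(0, 43 - 35) = 8.
Total collected = 11 + 0 + 8 = 19.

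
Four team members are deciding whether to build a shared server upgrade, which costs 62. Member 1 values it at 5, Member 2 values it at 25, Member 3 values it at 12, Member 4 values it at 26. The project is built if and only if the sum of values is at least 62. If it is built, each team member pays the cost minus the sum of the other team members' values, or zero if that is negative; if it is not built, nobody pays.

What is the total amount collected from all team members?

45

Total value 68 ≥ cost 62, so it is built.
Member 1: others sum to 63; max(0, 62 - 63) = 0.
Member 2: others sum to 43; max(0, 62 - 43) = 19.
Member 3: others sum to 56; max(0, 62 - 56) = 6.
Member 4: others sum to 42; max(0, 62 - 42) = 20.
Total collected = 0 + 19 + 6 + 20 = 45.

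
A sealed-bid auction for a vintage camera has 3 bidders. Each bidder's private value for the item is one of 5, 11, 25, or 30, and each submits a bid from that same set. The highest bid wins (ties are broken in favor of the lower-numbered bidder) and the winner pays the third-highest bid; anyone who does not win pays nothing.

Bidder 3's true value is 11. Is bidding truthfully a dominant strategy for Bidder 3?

Consider the case where Bidder 1 bids 5 and Bidder 2 bids 11.
Truthful bid 11: loses, pays 0, utility 0.
Bid 25 instead: wins, pays 5, utility 11 - 5 = 6.
Since 6 > 0, bidding 25 is strictly better here, so truthful bidding is not dominant.

No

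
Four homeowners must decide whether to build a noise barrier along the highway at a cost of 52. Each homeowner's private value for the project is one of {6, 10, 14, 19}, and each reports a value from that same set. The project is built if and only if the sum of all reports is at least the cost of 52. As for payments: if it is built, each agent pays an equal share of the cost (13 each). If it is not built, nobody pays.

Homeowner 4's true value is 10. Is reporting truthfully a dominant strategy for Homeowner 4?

No

Consider the case where Homeowner 1 reports 6, Homeowner 2 reports 19 and Homeowner 3 reports 19.
Truthful report 10: project built, pays 13, utility 10 - 13 = -3.
Report 6 instead: project not built, utility 0.
Since 0 > -3, reporting 6 is strictly better here, so truthful reporting is not dominant.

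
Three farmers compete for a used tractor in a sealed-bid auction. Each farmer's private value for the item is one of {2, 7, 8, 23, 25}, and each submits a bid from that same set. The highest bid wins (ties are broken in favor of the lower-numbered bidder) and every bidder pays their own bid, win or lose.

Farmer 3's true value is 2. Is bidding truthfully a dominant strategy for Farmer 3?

Check each profile of the others' bids and compare truth against every alternative bid.
Others bid (2, 8): truth gives -2, best alternative gives -7.
Others bid (2, 23): truth gives -2, best alternative gives -7.
Others bid (2, 25): truth gives -2, best alternative gives -7.
Others bid (7, 8): truth gives -2, best alternative gives -7.
Others bid (7, 23): truth gives -2, best alternative gives -7.
Others bid (7, 25): truth gives -2, best alternative gives -7.
(Remaining 19 profiles checked similarly; truth is weakly best in each.)
In every case the truthful bid is at least as good as any alternative, so it is a dominant strategy.

Yes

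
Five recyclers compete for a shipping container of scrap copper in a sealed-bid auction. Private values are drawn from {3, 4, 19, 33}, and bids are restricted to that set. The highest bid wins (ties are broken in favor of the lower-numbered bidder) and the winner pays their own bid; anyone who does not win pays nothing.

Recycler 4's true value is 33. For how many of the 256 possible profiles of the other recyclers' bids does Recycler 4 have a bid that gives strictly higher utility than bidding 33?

Others bid (3, 3, 3, 3): truth gives 0; bid 4 gives 29 > 0. Violating.
Others bid (3, 3, 3, 4): truth gives 0; bid 4 gives 29 > 0. Violating.
Others bid (3, 3, 3, 19): truth gives 0; bid 19 gives 14 > 0. Violating.
Others bid (3, 3, 4, 3): truth gives 0; bid 19 gives 14 > 0. Violating.
Others bid (3, 3, 3, 33): truth gives 0; no alternative beats it.
Others bid (3, 3, 4, 33): truth gives 0; no alternative beats it.
(Checking all 256 profiles: 24 have a profitable deviation, 232 do not.)

24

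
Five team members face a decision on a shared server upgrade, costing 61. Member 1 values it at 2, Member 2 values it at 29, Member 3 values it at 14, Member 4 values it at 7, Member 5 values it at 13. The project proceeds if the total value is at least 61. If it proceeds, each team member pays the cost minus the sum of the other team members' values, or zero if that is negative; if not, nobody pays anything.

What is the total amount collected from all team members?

47

Total value 65 ≥ cost 61, so it is built.
Member 1: others sum to 63; max(0, 61 - 63) = 0.
Member 2: others sum to 36; max(0, 61 - 36) = 25.
Member 3: others sum to 51; max(0, 61 - 51) = 10.
Member 4: others sum to 58; max(0, 61 - 58) = 3.
Member 5: others sum to 52; max(0, 61 - 52) = 9.
Total collected = 0 + 25 + 10 + 3 + 9 = 47.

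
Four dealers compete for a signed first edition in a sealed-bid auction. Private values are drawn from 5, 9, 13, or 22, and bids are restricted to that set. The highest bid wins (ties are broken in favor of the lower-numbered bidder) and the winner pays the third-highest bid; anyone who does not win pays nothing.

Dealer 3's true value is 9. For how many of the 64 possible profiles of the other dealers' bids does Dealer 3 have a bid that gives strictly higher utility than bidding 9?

6

Others bid (5, 5, 13): truth gives 0; bid 13 gives 4 > 0. Violating.
Others bid (5, 5, 22): truth gives 0; bid 22 gives 4 > 0. Violating.
Others bid (5, 9, 5): truth gives 0; bid 13 gives 4 > 0. Violating.
Others bid (5, 13, 5): truth gives 0; bid 22 gives 4 > 0. Violating.
Others bid (5, 5, 5): truth gives 4; no alternative beats it.
Others bid (5, 5, 9): truth gives 4; no alternative beats it.
(Checking all 64 profiles: 6 have a profitable deviation, 58 do not.)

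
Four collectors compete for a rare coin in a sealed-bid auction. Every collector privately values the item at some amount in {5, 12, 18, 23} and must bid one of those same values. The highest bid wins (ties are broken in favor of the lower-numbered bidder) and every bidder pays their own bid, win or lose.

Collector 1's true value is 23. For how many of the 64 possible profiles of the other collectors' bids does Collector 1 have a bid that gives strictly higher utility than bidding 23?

27

Others bid (5, 5, 5): truth gives 0; bid 5 gives 18 > 0. Violating.
Others bid (5, 5, 12): truth gives 0; bid 12 gives 11 > 0. Violating.
Others bid (5, 5, 18): truth gives 0; bid 18 gives 5 > 0. Violating.
Others bid (5, 12, 5): truth gives 0; bid 12 gives 11 > 0. Violating.
Others bid (5, 5, 23): truth gives 0; no alternative beats it.
Others bid (5, 12, 23): truth gives 0; no alternative beats it.
(Checking all 64 profiles: 27 have a profitable deviation, 37 do not.)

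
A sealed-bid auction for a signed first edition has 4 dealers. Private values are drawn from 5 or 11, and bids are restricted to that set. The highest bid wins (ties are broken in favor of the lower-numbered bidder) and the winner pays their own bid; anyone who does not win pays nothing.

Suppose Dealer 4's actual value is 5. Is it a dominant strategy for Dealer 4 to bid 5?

Yes

Check each profile of the others' bids and compare truth against every alternative bid.
Others bid (5, 5, 5): truth gives 0, best alternative gives -6.
Others bid (5, 5, 11): truth gives 0, best alternative gives 0.
Others bid (5, 11, 5): truth gives 0, best alternative gives 0.
Others bid (5, 11, 11): truth gives 0, best alternative gives 0.
Others bid (11, 5, 5): truth gives 0, best alternative gives 0.
Others bid (11, 5, 11): truth gives 0, best alternative gives 0.
(Remaining 2 profiles checked similarly; truth is weakly best in each.)
In every case the truthful bid is at least as good as any alternative, so it is a dominant strategy.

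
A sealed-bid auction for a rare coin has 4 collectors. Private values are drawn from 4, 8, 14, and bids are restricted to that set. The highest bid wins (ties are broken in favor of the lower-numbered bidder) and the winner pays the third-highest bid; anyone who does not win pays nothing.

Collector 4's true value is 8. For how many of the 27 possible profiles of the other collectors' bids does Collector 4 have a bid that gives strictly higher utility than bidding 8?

3

Others bid (4, 4, 8): truth gives 0; bid 14 gives 4 > 0. Violating.
Others bid (4, 8, 4): truth gives 0; bid 14 gives 4 > 0. Violating.
Others bid (8, 4, 4): truth gives 0; bid 14 gives 4 > 0. Violating.
Others bid (4, 4, 4): truth gives 4; no alternative beats it.
Others bid (4, 4, 14): truth gives 0; no alternative beats it.
(Checking all 27 profiles: 3 have a profitable deviation, 24 do not.)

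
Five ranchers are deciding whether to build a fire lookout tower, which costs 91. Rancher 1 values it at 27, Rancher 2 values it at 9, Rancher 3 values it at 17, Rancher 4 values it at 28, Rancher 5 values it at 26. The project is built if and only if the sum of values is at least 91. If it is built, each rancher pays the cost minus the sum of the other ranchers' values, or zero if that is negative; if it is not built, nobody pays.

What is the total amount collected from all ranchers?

Total value 107 ≥ cost 91, so it is built.
Rancher 1: others sum to 80; max(0, 91 - 80) = 11.
Rancher 2: others sum to 98; max(0, 91 - 98) = 0.
Rancher 3: others sum to 90; max(0, 91 - 90) = 1.
Rancher 4: others sum to 79; max(0, 91 - 79) = 12.
Rancher 5: others sum to 81; max(0, 91 - 81) = 10.
Total collected = 11 + 0 + 1 + 12 + 10 = 34.

34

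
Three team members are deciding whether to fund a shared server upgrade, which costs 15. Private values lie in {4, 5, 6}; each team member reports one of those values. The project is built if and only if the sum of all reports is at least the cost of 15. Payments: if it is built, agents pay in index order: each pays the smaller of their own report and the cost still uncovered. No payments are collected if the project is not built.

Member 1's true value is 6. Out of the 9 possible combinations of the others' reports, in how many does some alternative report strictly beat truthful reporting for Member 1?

Others report (4, 6): truth gives 0; report 5 gives 1 > 0. Violating.
Others report (5, 5): truth gives 0; report 5 gives 1 > 0. Violating.
Others report (5, 6): truth gives 0; report 4 gives 2 > 0. Violating.
Others report (6, 4): truth gives 0; report 5 gives 1 > 0. Violating.
Others report (4, 4): truth gives 0; no alternative beats it.
Others report (4, 5): truth gives 0; no alternative beats it.
(Checking all 9 profiles: 6 have a profitable deviation, 3 do not.)

6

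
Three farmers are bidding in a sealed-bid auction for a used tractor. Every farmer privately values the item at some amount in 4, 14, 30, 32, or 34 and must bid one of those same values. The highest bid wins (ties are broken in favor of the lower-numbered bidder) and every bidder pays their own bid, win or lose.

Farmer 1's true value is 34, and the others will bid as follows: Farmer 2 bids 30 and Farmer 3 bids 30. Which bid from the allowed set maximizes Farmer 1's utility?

30

Bid 4: loses but pays 4, utility -4.
Bid 14: loses but pays 14, utility -14.
Bid 30: wins, pays 30, utility 34 - 30 = 4.
Bid 32: wins, pays 32, utility 34 - 32 = 2.
Bid 34: wins, pays 34, utility 34 - 34 = 0.
The best choice is 30 with utility 4.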